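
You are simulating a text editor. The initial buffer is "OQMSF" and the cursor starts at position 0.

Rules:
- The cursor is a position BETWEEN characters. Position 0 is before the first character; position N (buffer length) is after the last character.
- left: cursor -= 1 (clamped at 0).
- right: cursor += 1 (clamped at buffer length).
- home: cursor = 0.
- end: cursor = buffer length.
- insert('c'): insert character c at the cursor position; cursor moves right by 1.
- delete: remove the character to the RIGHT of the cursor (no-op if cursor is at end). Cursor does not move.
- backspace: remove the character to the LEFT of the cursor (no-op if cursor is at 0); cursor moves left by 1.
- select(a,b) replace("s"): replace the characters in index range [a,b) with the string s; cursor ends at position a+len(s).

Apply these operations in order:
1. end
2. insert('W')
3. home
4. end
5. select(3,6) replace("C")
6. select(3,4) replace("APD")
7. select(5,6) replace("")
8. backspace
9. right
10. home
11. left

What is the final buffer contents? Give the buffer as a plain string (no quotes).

After op 1 (end): buf='OQMSF' cursor=5
After op 2 (insert('W')): buf='OQMSFW' cursor=6
After op 3 (home): buf='OQMSFW' cursor=0
After op 4 (end): buf='OQMSFW' cursor=6
After op 5 (select(3,6) replace("C")): buf='OQMC' cursor=4
After op 6 (select(3,4) replace("APD")): buf='OQMAPD' cursor=6
After op 7 (select(5,6) replace("")): buf='OQMAP' cursor=5
After op 8 (backspace): buf='OQMA' cursor=4
After op 9 (right): buf='OQMA' cursor=4
After op 10 (home): buf='OQMA' cursor=0
After op 11 (left): buf='OQMA' cursor=0

Answer: OQMA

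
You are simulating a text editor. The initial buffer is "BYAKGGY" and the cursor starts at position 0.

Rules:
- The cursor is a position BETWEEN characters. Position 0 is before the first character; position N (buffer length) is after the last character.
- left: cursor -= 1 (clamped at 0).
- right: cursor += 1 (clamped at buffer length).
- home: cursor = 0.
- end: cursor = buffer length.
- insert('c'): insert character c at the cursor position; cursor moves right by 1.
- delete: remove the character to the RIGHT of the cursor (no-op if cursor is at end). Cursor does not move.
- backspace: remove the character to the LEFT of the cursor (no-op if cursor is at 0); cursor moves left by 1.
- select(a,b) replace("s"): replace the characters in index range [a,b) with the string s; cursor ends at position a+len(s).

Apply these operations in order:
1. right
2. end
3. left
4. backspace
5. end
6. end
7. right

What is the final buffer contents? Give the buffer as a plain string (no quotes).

Answer: BYAKGY

Derivation:
After op 1 (right): buf='BYAKGGY' cursor=1
After op 2 (end): buf='BYAKGGY' cursor=7
After op 3 (left): buf='BYAKGGY' cursor=6
After op 4 (backspace): buf='BYAKGY' cursor=5
After op 5 (end): buf='BYAKGY' cursor=6
After op 6 (end): buf='BYAKGY' cursor=6
After op 7 (right): buf='BYAKGY' cursor=6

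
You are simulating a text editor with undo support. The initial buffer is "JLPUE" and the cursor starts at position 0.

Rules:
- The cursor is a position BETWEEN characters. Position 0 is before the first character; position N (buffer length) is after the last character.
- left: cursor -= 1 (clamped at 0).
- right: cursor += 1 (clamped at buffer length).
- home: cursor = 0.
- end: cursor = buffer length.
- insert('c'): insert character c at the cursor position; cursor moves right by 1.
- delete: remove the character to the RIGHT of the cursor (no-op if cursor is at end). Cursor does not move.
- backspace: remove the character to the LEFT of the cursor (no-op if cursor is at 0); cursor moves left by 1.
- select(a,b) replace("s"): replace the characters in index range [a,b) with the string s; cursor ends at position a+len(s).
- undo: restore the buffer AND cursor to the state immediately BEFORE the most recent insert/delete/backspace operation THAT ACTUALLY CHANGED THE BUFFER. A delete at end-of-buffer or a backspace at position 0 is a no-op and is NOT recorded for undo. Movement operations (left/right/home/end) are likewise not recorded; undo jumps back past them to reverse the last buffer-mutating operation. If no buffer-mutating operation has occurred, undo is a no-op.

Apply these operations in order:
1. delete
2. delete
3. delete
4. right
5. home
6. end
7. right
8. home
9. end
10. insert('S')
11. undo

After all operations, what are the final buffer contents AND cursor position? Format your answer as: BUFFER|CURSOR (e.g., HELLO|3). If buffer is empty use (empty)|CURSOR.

After op 1 (delete): buf='LPUE' cursor=0
After op 2 (delete): buf='PUE' cursor=0
After op 3 (delete): buf='UE' cursor=0
After op 4 (right): buf='UE' cursor=1
After op 5 (home): buf='UE' cursor=0
After op 6 (end): buf='UE' cursor=2
After op 7 (right): buf='UE' cursor=2
After op 8 (home): buf='UE' cursor=0
After op 9 (end): buf='UE' cursor=2
After op 10 (insert('S')): buf='UES' cursor=3
After op 11 (undo): buf='UE' cursor=2

Answer: UE|2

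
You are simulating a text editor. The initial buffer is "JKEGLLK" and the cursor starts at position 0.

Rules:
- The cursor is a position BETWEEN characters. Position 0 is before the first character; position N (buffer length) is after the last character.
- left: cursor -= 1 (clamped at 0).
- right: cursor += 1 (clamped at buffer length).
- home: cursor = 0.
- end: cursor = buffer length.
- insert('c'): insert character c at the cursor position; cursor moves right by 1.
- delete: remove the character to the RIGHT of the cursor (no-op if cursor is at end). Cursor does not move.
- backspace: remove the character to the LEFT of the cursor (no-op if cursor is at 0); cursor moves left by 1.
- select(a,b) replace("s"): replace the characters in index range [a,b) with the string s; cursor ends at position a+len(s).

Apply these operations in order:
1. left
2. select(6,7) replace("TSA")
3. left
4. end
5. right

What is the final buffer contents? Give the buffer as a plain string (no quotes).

Answer: JKEGLLTSA

Derivation:
After op 1 (left): buf='JKEGLLK' cursor=0
After op 2 (select(6,7) replace("TSA")): buf='JKEGLLTSA' cursor=9
After op 3 (left): buf='JKEGLLTSA' cursor=8
After op 4 (end): buf='JKEGLLTSA' cursor=9
After op 5 (right): buf='JKEGLLTSA' cursor=9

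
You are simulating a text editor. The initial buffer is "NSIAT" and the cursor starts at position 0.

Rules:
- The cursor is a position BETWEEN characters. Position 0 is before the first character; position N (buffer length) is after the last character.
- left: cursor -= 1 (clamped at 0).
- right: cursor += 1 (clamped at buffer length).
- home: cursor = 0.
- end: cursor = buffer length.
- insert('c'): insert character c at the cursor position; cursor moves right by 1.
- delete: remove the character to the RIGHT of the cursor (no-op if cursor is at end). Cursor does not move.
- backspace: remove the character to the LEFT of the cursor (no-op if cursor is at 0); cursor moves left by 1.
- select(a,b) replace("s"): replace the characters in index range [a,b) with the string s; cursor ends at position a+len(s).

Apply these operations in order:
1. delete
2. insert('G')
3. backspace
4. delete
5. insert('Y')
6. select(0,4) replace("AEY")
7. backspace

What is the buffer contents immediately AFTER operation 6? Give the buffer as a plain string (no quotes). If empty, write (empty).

Answer: AEY

Derivation:
After op 1 (delete): buf='SIAT' cursor=0
After op 2 (insert('G')): buf='GSIAT' cursor=1
After op 3 (backspace): buf='SIAT' cursor=0
After op 4 (delete): buf='IAT' cursor=0
After op 5 (insert('Y')): buf='YIAT' cursor=1
After op 6 (select(0,4) replace("AEY")): buf='AEY' cursor=3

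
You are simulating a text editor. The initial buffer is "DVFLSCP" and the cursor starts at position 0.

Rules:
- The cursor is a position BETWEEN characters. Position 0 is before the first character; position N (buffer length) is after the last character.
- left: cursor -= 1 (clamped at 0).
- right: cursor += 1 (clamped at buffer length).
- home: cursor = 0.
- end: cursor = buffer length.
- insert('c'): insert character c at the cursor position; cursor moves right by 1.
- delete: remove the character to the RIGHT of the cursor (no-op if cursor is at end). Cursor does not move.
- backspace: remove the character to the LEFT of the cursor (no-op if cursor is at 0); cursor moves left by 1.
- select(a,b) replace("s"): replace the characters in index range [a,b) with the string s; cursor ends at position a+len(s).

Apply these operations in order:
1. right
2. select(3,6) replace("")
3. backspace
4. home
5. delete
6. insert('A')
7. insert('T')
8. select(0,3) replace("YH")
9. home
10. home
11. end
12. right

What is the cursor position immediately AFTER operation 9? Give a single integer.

Answer: 0

Derivation:
After op 1 (right): buf='DVFLSCP' cursor=1
After op 2 (select(3,6) replace("")): buf='DVFP' cursor=3
After op 3 (backspace): buf='DVP' cursor=2
After op 4 (home): buf='DVP' cursor=0
After op 5 (delete): buf='VP' cursor=0
After op 6 (insert('A')): buf='AVP' cursor=1
After op 7 (insert('T')): buf='ATVP' cursor=2
After op 8 (select(0,3) replace("YH")): buf='YHP' cursor=2
After op 9 (home): buf='YHP' cursor=0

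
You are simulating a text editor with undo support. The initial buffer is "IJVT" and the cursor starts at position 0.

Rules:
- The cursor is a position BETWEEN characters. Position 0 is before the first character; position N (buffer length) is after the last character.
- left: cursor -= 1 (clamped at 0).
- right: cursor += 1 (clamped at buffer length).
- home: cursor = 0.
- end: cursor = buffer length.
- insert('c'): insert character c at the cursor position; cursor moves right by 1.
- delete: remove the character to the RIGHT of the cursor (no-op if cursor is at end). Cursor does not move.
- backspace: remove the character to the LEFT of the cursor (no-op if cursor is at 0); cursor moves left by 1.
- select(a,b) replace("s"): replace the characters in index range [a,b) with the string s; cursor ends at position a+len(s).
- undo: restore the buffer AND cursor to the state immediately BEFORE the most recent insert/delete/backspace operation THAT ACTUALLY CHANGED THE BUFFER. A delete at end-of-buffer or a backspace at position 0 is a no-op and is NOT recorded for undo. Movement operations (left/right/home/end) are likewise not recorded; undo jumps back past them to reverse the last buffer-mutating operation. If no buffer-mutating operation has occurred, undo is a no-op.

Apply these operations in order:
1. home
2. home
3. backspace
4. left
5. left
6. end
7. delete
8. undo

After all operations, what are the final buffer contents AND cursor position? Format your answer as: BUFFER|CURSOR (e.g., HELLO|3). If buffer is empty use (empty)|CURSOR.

After op 1 (home): buf='IJVT' cursor=0
After op 2 (home): buf='IJVT' cursor=0
After op 3 (backspace): buf='IJVT' cursor=0
After op 4 (left): buf='IJVT' cursor=0
After op 5 (left): buf='IJVT' cursor=0
After op 6 (end): buf='IJVT' cursor=4
After op 7 (delete): buf='IJVT' cursor=4
After op 8 (undo): buf='IJVT' cursor=4

Answer: IJVT|4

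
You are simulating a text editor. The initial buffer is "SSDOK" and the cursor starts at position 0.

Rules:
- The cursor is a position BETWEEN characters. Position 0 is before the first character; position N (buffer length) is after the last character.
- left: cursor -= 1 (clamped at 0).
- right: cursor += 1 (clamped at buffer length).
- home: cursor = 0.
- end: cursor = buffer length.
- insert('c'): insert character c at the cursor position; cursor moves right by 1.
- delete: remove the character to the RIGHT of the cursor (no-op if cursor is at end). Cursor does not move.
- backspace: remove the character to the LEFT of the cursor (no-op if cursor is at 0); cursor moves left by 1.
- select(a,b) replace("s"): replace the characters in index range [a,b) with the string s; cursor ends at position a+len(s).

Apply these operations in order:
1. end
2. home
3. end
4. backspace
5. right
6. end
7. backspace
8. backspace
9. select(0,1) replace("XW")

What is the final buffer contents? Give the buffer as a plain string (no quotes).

After op 1 (end): buf='SSDOK' cursor=5
After op 2 (home): buf='SSDOK' cursor=0
After op 3 (end): buf='SSDOK' cursor=5
After op 4 (backspace): buf='SSDO' cursor=4
After op 5 (right): buf='SSDO' cursor=4
After op 6 (end): buf='SSDO' cursor=4
After op 7 (backspace): buf='SSD' cursor=3
After op 8 (backspace): buf='SS' cursor=2
After op 9 (select(0,1) replace("XW")): buf='XWS' cursor=2

Answer: XWS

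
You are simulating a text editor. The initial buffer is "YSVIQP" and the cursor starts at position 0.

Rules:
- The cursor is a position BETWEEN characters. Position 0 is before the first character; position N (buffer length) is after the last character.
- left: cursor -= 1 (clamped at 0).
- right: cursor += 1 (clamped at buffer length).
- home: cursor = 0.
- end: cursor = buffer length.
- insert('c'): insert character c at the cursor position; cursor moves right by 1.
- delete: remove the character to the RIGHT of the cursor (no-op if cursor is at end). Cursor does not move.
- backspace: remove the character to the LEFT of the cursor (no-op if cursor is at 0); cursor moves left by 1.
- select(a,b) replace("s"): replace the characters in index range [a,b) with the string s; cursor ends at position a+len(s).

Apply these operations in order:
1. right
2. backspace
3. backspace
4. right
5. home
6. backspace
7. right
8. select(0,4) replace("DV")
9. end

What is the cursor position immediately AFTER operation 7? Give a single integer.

Answer: 1

Derivation:
After op 1 (right): buf='YSVIQP' cursor=1
After op 2 (backspace): buf='SVIQP' cursor=0
After op 3 (backspace): buf='SVIQP' cursor=0
After op 4 (right): buf='SVIQP' cursor=1
After op 5 (home): buf='SVIQP' cursor=0
After op 6 (backspace): buf='SVIQP' cursor=0
After op 7 (right): buf='SVIQP' cursor=1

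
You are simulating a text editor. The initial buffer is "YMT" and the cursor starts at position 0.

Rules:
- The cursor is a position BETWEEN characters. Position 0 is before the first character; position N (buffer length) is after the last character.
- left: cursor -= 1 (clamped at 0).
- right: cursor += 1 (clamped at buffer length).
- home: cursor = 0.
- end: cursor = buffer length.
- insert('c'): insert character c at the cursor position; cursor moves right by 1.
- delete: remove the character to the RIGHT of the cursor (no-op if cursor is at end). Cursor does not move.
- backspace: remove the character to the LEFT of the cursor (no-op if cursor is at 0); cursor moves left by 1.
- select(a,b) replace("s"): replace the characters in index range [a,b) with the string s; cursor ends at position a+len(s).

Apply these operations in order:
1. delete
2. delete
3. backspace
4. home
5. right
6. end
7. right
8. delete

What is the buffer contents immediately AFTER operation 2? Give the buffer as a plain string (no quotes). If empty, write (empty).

Answer: T

Derivation:
After op 1 (delete): buf='MT' cursor=0
After op 2 (delete): buf='T' cursor=0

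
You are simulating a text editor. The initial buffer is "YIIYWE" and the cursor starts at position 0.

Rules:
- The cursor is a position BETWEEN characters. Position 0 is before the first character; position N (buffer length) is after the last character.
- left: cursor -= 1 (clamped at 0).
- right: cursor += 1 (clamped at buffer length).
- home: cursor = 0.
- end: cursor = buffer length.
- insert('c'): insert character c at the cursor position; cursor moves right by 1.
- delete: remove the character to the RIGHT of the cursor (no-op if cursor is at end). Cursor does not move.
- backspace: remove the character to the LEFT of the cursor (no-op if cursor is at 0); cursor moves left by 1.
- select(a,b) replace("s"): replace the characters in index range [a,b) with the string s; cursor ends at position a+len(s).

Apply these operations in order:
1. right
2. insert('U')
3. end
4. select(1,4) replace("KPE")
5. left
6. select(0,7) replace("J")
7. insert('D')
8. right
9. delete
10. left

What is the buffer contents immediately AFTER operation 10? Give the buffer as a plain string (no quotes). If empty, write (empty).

After op 1 (right): buf='YIIYWE' cursor=1
After op 2 (insert('U')): buf='YUIIYWE' cursor=2
After op 3 (end): buf='YUIIYWE' cursor=7
After op 4 (select(1,4) replace("KPE")): buf='YKPEYWE' cursor=4
After op 5 (left): buf='YKPEYWE' cursor=3
After op 6 (select(0,7) replace("J")): buf='J' cursor=1
After op 7 (insert('D')): buf='JD' cursor=2
After op 8 (right): buf='JD' cursor=2
After op 9 (delete): buf='JD' cursor=2
After op 10 (left): buf='JD' cursor=1

Answer: JD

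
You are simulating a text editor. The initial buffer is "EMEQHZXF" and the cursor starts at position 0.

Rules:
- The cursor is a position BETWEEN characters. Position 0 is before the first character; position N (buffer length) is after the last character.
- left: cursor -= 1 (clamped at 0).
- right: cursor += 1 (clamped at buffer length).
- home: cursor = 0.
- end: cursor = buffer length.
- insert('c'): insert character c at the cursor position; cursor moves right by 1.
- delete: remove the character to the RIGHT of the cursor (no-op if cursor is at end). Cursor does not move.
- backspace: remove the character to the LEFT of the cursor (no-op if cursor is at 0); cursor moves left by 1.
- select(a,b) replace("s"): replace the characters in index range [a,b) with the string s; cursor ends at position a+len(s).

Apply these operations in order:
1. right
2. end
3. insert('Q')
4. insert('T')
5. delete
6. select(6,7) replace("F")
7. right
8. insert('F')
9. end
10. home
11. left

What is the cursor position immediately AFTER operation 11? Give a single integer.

After op 1 (right): buf='EMEQHZXF' cursor=1
After op 2 (end): buf='EMEQHZXF' cursor=8
After op 3 (insert('Q')): buf='EMEQHZXFQ' cursor=9
After op 4 (insert('T')): buf='EMEQHZXFQT' cursor=10
After op 5 (delete): buf='EMEQHZXFQT' cursor=10
After op 6 (select(6,7) replace("F")): buf='EMEQHZFFQT' cursor=7
After op 7 (right): buf='EMEQHZFFQT' cursor=8
After op 8 (insert('F')): buf='EMEQHZFFFQT' cursor=9
After op 9 (end): buf='EMEQHZFFFQT' cursor=11
After op 10 (home): buf='EMEQHZFFFQT' cursor=0
After op 11 (left): buf='EMEQHZFFFQT' cursor=0

Answer: 0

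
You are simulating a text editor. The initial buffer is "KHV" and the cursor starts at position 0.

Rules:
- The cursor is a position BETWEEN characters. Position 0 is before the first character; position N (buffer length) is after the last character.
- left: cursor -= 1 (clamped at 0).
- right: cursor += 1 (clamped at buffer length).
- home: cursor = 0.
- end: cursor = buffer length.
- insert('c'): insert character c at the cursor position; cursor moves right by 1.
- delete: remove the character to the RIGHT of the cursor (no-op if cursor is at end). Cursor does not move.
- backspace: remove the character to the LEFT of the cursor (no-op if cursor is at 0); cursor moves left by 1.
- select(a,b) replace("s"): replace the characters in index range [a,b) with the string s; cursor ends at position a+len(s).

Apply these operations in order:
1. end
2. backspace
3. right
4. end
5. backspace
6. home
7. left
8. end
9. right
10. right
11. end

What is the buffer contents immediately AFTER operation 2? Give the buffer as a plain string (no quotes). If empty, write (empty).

Answer: KH

Derivation:
After op 1 (end): buf='KHV' cursor=3
After op 2 (backspace): buf='KH' cursor=2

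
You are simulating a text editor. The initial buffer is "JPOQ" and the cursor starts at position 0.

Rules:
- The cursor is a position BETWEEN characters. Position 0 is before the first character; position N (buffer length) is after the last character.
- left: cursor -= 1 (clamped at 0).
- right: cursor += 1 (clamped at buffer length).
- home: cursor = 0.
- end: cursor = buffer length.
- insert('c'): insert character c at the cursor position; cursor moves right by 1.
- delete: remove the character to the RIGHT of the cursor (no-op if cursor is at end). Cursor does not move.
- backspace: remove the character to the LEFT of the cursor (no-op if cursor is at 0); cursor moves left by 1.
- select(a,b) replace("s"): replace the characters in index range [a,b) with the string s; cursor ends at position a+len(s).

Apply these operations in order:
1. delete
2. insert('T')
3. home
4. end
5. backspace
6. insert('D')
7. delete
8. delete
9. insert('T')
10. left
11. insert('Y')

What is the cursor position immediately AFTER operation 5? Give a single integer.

Answer: 3

Derivation:
After op 1 (delete): buf='POQ' cursor=0
After op 2 (insert('T')): buf='TPOQ' cursor=1
After op 3 (home): buf='TPOQ' cursor=0
After op 4 (end): buf='TPOQ' cursor=4
After op 5 (backspace): buf='TPO' cursor=3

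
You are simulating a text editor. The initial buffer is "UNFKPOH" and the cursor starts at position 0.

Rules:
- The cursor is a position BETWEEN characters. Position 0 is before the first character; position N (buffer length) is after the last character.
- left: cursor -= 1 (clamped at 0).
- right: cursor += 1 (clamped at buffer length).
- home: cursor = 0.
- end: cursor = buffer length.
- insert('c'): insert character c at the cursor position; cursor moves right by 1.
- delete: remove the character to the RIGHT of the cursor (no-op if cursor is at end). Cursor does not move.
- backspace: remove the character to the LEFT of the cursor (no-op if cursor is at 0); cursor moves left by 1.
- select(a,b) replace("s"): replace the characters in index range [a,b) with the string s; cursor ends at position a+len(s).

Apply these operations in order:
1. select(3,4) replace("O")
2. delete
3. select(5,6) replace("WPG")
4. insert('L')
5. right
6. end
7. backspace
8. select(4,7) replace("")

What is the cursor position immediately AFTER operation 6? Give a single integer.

Answer: 9

Derivation:
After op 1 (select(3,4) replace("O")): buf='UNFOPOH' cursor=4
After op 2 (delete): buf='UNFOOH' cursor=4
After op 3 (select(5,6) replace("WPG")): buf='UNFOOWPG' cursor=8
After op 4 (insert('L')): buf='UNFOOWPGL' cursor=9
After op 5 (right): buf='UNFOOWPGL' cursor=9
After op 6 (end): buf='UNFOOWPGL' cursor=9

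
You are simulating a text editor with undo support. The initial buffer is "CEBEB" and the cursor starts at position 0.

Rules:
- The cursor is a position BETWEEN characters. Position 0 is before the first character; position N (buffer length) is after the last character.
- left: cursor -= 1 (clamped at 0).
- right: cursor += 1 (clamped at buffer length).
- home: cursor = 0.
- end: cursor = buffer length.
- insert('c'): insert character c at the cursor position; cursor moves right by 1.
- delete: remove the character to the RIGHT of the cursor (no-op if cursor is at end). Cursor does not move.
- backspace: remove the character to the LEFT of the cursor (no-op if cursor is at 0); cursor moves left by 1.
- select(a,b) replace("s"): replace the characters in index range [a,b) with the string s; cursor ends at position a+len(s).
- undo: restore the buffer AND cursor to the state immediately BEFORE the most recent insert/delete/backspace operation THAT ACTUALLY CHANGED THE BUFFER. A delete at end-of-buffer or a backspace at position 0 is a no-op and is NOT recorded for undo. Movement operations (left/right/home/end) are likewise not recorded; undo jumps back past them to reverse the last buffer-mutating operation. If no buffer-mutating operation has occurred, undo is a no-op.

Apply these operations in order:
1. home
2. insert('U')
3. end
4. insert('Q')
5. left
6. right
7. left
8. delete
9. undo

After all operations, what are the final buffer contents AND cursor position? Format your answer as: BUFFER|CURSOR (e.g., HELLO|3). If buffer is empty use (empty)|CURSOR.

Answer: UCEBEBQ|6

Derivation:
After op 1 (home): buf='CEBEB' cursor=0
After op 2 (insert('U')): buf='UCEBEB' cursor=1
After op 3 (end): buf='UCEBEB' cursor=6
After op 4 (insert('Q')): buf='UCEBEBQ' cursor=7
After op 5 (left): buf='UCEBEBQ' cursor=6
After op 6 (right): buf='UCEBEBQ' cursor=7
After op 7 (left): buf='UCEBEBQ' cursor=6
After op 8 (delete): buf='UCEBEB' cursor=6
After op 9 (undo): buf='UCEBEBQ' cursor=6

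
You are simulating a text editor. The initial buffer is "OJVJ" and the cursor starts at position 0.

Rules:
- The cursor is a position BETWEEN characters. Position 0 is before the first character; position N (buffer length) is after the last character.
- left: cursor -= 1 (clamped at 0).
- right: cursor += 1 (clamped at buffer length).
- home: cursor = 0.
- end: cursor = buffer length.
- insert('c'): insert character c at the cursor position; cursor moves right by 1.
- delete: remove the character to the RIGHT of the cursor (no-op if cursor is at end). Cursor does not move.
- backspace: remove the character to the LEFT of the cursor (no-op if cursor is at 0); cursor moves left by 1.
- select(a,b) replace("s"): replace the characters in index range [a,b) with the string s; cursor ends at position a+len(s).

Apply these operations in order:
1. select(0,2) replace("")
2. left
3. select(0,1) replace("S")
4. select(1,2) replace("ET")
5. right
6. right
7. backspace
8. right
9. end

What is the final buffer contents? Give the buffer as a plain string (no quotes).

Answer: SE

Derivation:
After op 1 (select(0,2) replace("")): buf='VJ' cursor=0
After op 2 (left): buf='VJ' cursor=0
After op 3 (select(0,1) replace("S")): buf='SJ' cursor=1
After op 4 (select(1,2) replace("ET")): buf='SET' cursor=3
After op 5 (right): buf='SET' cursor=3
After op 6 (right): buf='SET' cursor=3
After op 7 (backspace): buf='SE' cursor=2
After op 8 (right): buf='SE' cursor=2
After op 9 (end): buf='SE' cursor=2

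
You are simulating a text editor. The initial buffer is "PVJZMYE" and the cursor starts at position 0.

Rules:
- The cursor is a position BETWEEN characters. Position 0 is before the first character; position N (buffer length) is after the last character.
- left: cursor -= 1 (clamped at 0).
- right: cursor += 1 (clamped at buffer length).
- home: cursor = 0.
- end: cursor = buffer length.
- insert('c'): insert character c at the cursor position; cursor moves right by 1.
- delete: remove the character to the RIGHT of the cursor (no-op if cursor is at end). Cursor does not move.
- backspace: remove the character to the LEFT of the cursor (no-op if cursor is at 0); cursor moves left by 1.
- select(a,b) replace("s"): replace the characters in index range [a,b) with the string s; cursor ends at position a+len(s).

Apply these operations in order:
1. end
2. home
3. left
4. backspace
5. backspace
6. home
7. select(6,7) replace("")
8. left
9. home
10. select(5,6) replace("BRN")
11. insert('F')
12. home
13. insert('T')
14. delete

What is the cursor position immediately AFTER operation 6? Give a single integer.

After op 1 (end): buf='PVJZMYE' cursor=7
After op 2 (home): buf='PVJZMYE' cursor=0
After op 3 (left): buf='PVJZMYE' cursor=0
After op 4 (backspace): buf='PVJZMYE' cursor=0
After op 5 (backspace): buf='PVJZMYE' cursor=0
After op 6 (home): buf='PVJZMYE' cursor=0

Answer: 0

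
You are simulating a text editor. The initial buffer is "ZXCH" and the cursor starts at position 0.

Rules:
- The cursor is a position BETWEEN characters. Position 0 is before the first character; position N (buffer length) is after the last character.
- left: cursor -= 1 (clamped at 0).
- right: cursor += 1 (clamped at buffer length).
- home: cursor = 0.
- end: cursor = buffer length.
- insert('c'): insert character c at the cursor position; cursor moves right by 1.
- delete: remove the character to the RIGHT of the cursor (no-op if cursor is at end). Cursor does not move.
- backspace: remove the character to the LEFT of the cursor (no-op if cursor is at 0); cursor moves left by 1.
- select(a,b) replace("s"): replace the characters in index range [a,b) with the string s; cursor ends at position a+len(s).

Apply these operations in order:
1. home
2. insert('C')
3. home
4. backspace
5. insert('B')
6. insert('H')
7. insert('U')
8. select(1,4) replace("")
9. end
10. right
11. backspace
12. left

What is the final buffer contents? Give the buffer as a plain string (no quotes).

After op 1 (home): buf='ZXCH' cursor=0
After op 2 (insert('C')): buf='CZXCH' cursor=1
After op 3 (home): buf='CZXCH' cursor=0
After op 4 (backspace): buf='CZXCH' cursor=0
After op 5 (insert('B')): buf='BCZXCH' cursor=1
After op 6 (insert('H')): buf='BHCZXCH' cursor=2
After op 7 (insert('U')): buf='BHUCZXCH' cursor=3
After op 8 (select(1,4) replace("")): buf='BZXCH' cursor=1
After op 9 (end): buf='BZXCH' cursor=5
After op 10 (right): buf='BZXCH' cursor=5
After op 11 (backspace): buf='BZXC' cursor=4
After op 12 (left): buf='BZXC' cursor=3

Answer: BZXC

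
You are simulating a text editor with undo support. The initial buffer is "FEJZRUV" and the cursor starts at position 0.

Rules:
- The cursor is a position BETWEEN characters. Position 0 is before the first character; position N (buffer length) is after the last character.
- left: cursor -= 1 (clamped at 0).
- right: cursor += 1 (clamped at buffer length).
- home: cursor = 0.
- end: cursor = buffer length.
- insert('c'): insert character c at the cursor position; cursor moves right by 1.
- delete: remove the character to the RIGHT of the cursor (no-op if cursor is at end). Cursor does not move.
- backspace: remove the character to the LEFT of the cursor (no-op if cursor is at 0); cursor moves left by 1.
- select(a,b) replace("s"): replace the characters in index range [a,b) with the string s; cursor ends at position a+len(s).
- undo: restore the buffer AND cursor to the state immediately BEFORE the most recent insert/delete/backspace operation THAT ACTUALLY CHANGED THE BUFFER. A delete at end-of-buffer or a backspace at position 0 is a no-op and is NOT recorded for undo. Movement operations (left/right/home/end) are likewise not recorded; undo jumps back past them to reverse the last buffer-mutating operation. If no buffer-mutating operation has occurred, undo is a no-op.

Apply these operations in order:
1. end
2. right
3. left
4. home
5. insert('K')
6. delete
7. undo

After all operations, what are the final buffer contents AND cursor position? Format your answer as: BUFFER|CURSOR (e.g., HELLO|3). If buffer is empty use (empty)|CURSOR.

Answer: KFEJZRUV|1

Derivation:
After op 1 (end): buf='FEJZRUV' cursor=7
After op 2 (right): buf='FEJZRUV' cursor=7
After op 3 (left): buf='FEJZRUV' cursor=6
After op 4 (home): buf='FEJZRUV' cursor=0
After op 5 (insert('K')): buf='KFEJZRUV' cursor=1
After op 6 (delete): buf='KEJZRUV' cursor=1
After op 7 (undo): buf='KFEJZRUV' cursor=1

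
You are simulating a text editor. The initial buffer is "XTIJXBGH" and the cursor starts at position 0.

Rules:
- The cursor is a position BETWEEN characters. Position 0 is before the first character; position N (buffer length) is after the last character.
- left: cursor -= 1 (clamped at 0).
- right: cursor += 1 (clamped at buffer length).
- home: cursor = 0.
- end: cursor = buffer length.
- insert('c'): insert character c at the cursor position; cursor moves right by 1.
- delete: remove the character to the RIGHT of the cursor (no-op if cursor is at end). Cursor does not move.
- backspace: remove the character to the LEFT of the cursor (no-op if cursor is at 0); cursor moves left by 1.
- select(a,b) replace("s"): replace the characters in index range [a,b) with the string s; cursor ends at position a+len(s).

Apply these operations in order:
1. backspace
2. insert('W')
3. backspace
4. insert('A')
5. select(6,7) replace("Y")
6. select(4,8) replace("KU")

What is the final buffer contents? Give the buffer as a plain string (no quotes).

After op 1 (backspace): buf='XTIJXBGH' cursor=0
After op 2 (insert('W')): buf='WXTIJXBGH' cursor=1
After op 3 (backspace): buf='XTIJXBGH' cursor=0
After op 4 (insert('A')): buf='AXTIJXBGH' cursor=1
After op 5 (select(6,7) replace("Y")): buf='AXTIJXYGH' cursor=7
After op 6 (select(4,8) replace("KU")): buf='AXTIKUH' cursor=6

Answer: AXTIKUH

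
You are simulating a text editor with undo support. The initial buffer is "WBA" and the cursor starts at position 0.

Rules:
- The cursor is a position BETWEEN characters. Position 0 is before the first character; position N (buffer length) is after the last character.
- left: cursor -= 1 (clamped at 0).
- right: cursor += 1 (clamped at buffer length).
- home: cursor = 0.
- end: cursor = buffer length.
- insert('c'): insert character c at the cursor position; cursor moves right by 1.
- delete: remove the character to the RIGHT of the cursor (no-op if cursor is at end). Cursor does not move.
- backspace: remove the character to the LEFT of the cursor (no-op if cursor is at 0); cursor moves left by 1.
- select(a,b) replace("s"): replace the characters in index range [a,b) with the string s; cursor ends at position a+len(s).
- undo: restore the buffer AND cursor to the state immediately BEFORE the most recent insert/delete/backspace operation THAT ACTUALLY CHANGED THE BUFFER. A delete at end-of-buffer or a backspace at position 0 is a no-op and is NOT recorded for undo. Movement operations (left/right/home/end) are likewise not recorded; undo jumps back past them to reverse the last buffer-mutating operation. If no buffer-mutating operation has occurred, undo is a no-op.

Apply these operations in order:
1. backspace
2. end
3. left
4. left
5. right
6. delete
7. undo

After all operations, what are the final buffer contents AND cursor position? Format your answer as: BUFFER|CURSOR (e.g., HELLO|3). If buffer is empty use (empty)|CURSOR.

After op 1 (backspace): buf='WBA' cursor=0
After op 2 (end): buf='WBA' cursor=3
After op 3 (left): buf='WBA' cursor=2
After op 4 (left): buf='WBA' cursor=1
After op 5 (right): buf='WBA' cursor=2
After op 6 (delete): buf='WB' cursor=2
After op 7 (undo): buf='WBA' cursor=2

Answer: WBA|2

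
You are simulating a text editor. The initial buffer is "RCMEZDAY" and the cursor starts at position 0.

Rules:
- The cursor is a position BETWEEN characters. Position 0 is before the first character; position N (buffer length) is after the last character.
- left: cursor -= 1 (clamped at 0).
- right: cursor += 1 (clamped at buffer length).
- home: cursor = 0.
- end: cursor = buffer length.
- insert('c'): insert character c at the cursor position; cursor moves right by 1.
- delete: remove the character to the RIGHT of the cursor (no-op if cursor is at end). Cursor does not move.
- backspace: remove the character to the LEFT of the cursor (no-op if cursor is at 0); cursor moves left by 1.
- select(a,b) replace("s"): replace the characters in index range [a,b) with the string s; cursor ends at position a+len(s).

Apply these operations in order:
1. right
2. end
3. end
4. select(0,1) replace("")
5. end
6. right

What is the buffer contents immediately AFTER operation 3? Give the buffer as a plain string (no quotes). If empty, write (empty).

Answer: RCMEZDAY

Derivation:
After op 1 (right): buf='RCMEZDAY' cursor=1
After op 2 (end): buf='RCMEZDAY' cursor=8
After op 3 (end): buf='RCMEZDAY' cursor=8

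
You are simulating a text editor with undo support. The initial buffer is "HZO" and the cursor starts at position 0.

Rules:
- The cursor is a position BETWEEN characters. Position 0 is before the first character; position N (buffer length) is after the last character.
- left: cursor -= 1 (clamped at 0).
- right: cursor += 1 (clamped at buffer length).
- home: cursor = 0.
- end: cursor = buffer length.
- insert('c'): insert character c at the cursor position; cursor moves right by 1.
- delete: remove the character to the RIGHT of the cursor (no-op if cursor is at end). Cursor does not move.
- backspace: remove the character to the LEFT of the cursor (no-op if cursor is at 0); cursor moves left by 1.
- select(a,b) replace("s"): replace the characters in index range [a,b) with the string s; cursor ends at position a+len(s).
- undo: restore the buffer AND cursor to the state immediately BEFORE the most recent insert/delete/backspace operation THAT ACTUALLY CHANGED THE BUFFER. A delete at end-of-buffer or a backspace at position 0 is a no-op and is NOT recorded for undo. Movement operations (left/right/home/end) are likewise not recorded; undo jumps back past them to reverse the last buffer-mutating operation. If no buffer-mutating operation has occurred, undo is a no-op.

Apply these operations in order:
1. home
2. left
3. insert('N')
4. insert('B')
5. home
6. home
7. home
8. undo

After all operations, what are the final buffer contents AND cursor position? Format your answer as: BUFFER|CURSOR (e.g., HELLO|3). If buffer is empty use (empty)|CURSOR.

Answer: NHZO|1

Derivation:
After op 1 (home): buf='HZO' cursor=0
After op 2 (left): buf='HZO' cursor=0
After op 3 (insert('N')): buf='NHZO' cursor=1
After op 4 (insert('B')): buf='NBHZO' cursor=2
After op 5 (home): buf='NBHZO' cursor=0
After op 6 (home): buf='NBHZO' cursor=0
After op 7 (home): buf='NBHZO' cursor=0
After op 8 (undo): buf='NHZO' cursor=1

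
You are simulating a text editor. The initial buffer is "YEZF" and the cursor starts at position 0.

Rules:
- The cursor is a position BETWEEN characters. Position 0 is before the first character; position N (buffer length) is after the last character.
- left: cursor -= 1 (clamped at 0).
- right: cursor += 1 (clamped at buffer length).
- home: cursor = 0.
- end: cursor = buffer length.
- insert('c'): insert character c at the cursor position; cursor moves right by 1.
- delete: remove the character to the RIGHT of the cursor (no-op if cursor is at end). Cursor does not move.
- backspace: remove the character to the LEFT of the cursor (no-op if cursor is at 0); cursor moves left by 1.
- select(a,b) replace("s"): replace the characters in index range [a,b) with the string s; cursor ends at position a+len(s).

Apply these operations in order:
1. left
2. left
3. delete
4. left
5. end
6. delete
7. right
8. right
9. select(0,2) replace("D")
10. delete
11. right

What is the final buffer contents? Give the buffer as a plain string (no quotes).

After op 1 (left): buf='YEZF' cursor=0
After op 2 (left): buf='YEZF' cursor=0
After op 3 (delete): buf='EZF' cursor=0
After op 4 (left): buf='EZF' cursor=0
After op 5 (end): buf='EZF' cursor=3
After op 6 (delete): buf='EZF' cursor=3
After op 7 (right): buf='EZF' cursor=3
After op 8 (right): buf='EZF' cursor=3
After op 9 (select(0,2) replace("D")): buf='DF' cursor=1
After op 10 (delete): buf='D' cursor=1
After op 11 (right): buf='D' cursor=1

Answer: D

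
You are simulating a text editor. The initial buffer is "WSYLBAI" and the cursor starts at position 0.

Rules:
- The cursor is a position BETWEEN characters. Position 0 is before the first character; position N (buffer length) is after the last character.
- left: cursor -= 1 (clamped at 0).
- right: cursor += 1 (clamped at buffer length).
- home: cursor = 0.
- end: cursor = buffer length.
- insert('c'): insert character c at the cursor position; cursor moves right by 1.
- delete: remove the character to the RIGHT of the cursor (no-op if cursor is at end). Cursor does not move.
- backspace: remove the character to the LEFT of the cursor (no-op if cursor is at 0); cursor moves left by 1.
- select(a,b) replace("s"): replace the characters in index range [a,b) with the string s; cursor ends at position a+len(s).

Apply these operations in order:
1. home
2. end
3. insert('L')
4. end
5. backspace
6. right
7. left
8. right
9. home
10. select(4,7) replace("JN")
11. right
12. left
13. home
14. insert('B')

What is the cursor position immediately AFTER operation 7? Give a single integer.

After op 1 (home): buf='WSYLBAI' cursor=0
After op 2 (end): buf='WSYLBAI' cursor=7
After op 3 (insert('L')): buf='WSYLBAIL' cursor=8
After op 4 (end): buf='WSYLBAIL' cursor=8
After op 5 (backspace): buf='WSYLBAI' cursor=7
After op 6 (right): buf='WSYLBAI' cursor=7
After op 7 (left): buf='WSYLBAI' cursor=6

Answer: 6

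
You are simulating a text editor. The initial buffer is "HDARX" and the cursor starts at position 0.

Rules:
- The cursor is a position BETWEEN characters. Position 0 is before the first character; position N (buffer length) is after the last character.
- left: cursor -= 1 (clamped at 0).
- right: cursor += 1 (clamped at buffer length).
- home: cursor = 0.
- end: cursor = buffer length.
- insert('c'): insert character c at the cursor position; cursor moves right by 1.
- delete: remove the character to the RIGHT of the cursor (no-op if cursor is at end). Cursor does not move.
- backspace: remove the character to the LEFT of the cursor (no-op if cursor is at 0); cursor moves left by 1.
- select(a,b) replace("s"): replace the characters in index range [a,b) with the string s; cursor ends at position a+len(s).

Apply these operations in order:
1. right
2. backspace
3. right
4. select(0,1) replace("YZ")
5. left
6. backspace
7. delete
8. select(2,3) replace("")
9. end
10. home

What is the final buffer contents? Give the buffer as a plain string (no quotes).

Answer: AR

Derivation:
After op 1 (right): buf='HDARX' cursor=1
After op 2 (backspace): buf='DARX' cursor=0
After op 3 (right): buf='DARX' cursor=1
After op 4 (select(0,1) replace("YZ")): buf='YZARX' cursor=2
After op 5 (left): buf='YZARX' cursor=1
After op 6 (backspace): buf='ZARX' cursor=0
After op 7 (delete): buf='ARX' cursor=0
After op 8 (select(2,3) replace("")): buf='AR' cursor=2
After op 9 (end): buf='AR' cursor=2
After op 10 (home): buf='AR' cursor=0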